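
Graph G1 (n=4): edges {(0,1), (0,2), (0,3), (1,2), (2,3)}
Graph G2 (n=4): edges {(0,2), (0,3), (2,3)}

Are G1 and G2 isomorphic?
No, not isomorphic

The graphs are NOT isomorphic.

Counting edges: G1 has 5 edge(s); G2 has 3 edge(s).
Edge count is an isomorphism invariant (a bijection on vertices induces a bijection on edges), so differing edge counts rule out isomorphism.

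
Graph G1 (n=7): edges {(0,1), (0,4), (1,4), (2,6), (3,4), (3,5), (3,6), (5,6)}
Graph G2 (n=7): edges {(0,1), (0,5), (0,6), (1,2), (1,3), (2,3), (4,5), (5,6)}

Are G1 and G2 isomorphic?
Yes, isomorphic

The graphs are isomorphic.
One valid mapping φ: V(G1) → V(G2): 0→2, 1→3, 2→4, 3→0, 4→1, 5→6, 6→5

Verify φ preserves adjacency — for each edge of G1, its image is an edge of G2:
  (0,1) → (φ(0),φ(1)) = (2,3) ∈ E(G2) ✓
  (0,4) → (φ(0),φ(4)) = (1,2) ∈ E(G2) ✓
  (1,4) → (φ(1),φ(4)) = (1,3) ∈ E(G2) ✓
  (2,6) → (φ(2),φ(6)) = (4,5) ∈ E(G2) ✓
  (3,4) → (φ(3),φ(4)) = (0,1) ∈ E(G2) ✓
  (3,5) → (φ(3),φ(5)) = (0,6) ∈ E(G2) ✓
  (3,6) → (φ(3),φ(6)) = (0,5) ∈ E(G2) ✓
  (5,6) → (φ(5),φ(6)) = (5,6) ∈ E(G2) ✓
All 8 edges of G1 map to edges of G2, and |E(G1)| = |E(G2)| = 8, so φ is a bijection on edges as well as vertices. Hence G1 ≅ G2.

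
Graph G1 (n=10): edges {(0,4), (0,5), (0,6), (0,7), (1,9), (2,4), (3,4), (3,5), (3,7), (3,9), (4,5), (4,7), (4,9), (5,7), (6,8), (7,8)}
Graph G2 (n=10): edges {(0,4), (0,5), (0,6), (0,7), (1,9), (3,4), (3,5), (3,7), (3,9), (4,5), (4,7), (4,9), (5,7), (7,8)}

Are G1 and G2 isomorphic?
No, not isomorphic

The graphs are NOT isomorphic.

Counting edges: G1 has 16 edge(s); G2 has 14 edge(s).
Edge count is an isomorphism invariant (a bijection on vertices induces a bijection on edges), so differing edge counts rule out isomorphism.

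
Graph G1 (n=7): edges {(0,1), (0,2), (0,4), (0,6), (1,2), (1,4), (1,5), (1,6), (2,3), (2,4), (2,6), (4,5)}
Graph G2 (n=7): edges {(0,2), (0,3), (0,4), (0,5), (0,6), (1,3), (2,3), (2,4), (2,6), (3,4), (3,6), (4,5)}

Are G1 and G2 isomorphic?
Yes, isomorphic

The graphs are isomorphic.
One valid mapping φ: V(G1) → V(G2): 0→2, 1→0, 2→3, 3→1, 4→4, 5→5, 6→6

Verify φ preserves adjacency — for each edge of G1, its image is an edge of G2:
  (0,1) → (φ(0),φ(1)) = (0,2) ∈ E(G2) ✓
  (0,2) → (φ(0),φ(2)) = (2,3) ∈ E(G2) ✓
  (0,4) → (φ(0),φ(4)) = (2,4) ∈ E(G2) ✓
  (0,6) → (φ(0),φ(6)) = (2,6) ∈ E(G2) ✓
  (1,2) → (φ(1),φ(2)) = (0,3) ∈ E(G2) ✓
  (1,4) → (φ(1),φ(4)) = (0,4) ∈ E(G2) ✓
  (1,5) → (φ(1),φ(5)) = (0,5) ∈ E(G2) ✓
  (1,6) → (φ(1),φ(6)) = (0,6) ∈ E(G2) ✓
  (2,3) → (φ(2),φ(3)) = (1,3) ∈ E(G2) ✓
  (2,4) → (φ(2),φ(4)) = (3,4) ∈ E(G2) ✓
  (2,6) → (φ(2),φ(6)) = (3,6) ∈ E(G2) ✓
  (4,5) → (φ(4),φ(5)) = (4,5) ∈ E(G2) ✓
All 12 edges of G1 map to edges of G2, and |E(G1)| = |E(G2)| = 12, so φ is a bijection on edges as well as vertices. Hence G1 ≅ G2.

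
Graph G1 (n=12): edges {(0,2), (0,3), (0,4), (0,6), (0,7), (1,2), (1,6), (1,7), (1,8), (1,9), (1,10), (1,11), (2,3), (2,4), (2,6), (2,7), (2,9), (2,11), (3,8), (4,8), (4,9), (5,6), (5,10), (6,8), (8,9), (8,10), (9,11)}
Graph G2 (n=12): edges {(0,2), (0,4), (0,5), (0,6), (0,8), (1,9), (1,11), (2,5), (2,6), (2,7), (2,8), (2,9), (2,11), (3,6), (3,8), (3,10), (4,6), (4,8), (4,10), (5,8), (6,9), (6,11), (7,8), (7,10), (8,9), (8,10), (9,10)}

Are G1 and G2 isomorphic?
Yes, isomorphic

The graphs are isomorphic.
One valid mapping φ: V(G1) → V(G2): 0→10, 1→2, 2→8, 3→3, 4→4, 5→1, 6→9, 7→7, 8→6, 9→0, 10→11, 11→5

Verify φ preserves adjacency — for each edge of G1, its image is an edge of G2:
  (0,2) → (φ(0),φ(2)) = (8,10) ∈ E(G2) ✓
  (0,3) → (φ(0),φ(3)) = (3,10) ∈ E(G2) ✓
  (0,4) → (φ(0),φ(4)) = (4,10) ∈ E(G2) ✓
  (0,6) → (φ(0),φ(6)) = (9,10) ∈ E(G2) ✓
  (0,7) → (φ(0),φ(7)) = (7,10) ∈ E(G2) ✓
  (1,2) → (φ(1),φ(2)) = (2,8) ∈ E(G2) ✓
  (1,6) → (φ(1),φ(6)) = (2,9) ∈ E(G2) ✓
  (1,7) → (φ(1),φ(7)) = (2,7) ∈ E(G2) ✓
  (1,8) → (φ(1),φ(8)) = (2,6) ∈ E(G2) ✓
  (1,9) → (φ(1),φ(9)) = (0,2) ∈ E(G2) ✓
  (1,10) → (φ(1),φ(10)) = (2,11) ∈ E(G2) ✓
  (1,11) → (φ(1),φ(11)) = (2,5) ∈ E(G2) ✓
  (2,3) → (φ(2),φ(3)) = (3,8) ∈ E(G2) ✓
  (2,4) → (φ(2),φ(4)) = (4,8) ∈ E(G2) ✓
  (2,6) → (φ(2),φ(6)) = (8,9) ∈ E(G2) ✓
  (2,7) → (φ(2),φ(7)) = (7,8) ∈ E(G2) ✓
  (2,9) → (φ(2),φ(9)) = (0,8) ∈ E(G2) ✓
  (2,11) → (φ(2),φ(11)) = (5,8) ∈ E(G2) ✓
  (3,8) → (φ(3),φ(8)) = (3,6) ∈ E(G2) ✓
  (4,8) → (φ(4),φ(8)) = (4,6) ∈ E(G2) ✓
  (4,9) → (φ(4),φ(9)) = (0,4) ∈ E(G2) ✓
  (5,6) → (φ(5),φ(6)) = (1,9) ∈ E(G2) ✓
  (5,10) → (φ(5),φ(10)) = (1,11) ∈ E(G2) ✓
  (6,8) → (φ(6),φ(8)) = (6,9) ∈ E(G2) ✓
  (8,9) → (φ(8),φ(9)) = (0,6) ∈ E(G2) ✓
  (8,10) → (φ(8),φ(10)) = (6,11) ∈ E(G2) ✓
  (9,11) → (φ(9),φ(11)) = (0,5) ∈ E(G2) ✓
All 27 edges of G1 map to edges of G2, and |E(G1)| = |E(G2)| = 27, so φ is a bijection on edges as well as vertices. Hence G1 ≅ G2.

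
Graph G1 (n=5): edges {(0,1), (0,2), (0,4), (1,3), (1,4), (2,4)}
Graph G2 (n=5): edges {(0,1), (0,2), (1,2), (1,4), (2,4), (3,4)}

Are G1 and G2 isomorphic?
Yes, isomorphic

The graphs are isomorphic.
One valid mapping φ: V(G1) → V(G2): 0→1, 1→4, 2→0, 3→3, 4→2

Verify φ preserves adjacency — for each edge of G1, its image is an edge of G2:
  (0,1) → (φ(0),φ(1)) = (1,4) ∈ E(G2) ✓
  (0,2) → (φ(0),φ(2)) = (0,1) ∈ E(G2) ✓
  (0,4) → (φ(0),φ(4)) = (1,2) ∈ E(G2) ✓
  (1,3) → (φ(1),φ(3)) = (3,4) ∈ E(G2) ✓
  (1,4) → (φ(1),φ(4)) = (2,4) ∈ E(G2) ✓
  (2,4) → (φ(2),φ(4)) = (0,2) ∈ E(G2) ✓
All 6 edges of G1 map to edges of G2, and |E(G1)| = |E(G2)| = 6, so φ is a bijection on edges as well as vertices. Hence G1 ≅ G2.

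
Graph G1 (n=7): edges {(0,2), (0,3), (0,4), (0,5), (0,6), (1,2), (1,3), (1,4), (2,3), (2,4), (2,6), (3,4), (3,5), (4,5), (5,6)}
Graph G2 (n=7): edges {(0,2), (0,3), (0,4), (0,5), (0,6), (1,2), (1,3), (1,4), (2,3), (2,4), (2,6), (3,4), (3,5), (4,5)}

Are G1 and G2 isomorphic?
No, not isomorphic

The graphs are NOT isomorphic.

Counting edges: G1 has 15 edge(s); G2 has 14 edge(s).
Edge count is an isomorphism invariant (a bijection on vertices induces a bijection on edges), so differing edge counts rule out isomorphism.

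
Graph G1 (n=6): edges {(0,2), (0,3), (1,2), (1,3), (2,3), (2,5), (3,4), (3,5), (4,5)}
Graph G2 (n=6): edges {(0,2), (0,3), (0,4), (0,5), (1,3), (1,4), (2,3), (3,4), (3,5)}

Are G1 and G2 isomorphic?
Yes, isomorphic

The graphs are isomorphic.
One valid mapping φ: V(G1) → V(G2): 0→2, 1→5, 2→0, 3→3, 4→1, 5→4

Verify φ preserves adjacency — for each edge of G1, its image is an edge of G2:
  (0,2) → (φ(0),φ(2)) = (0,2) ∈ E(G2) ✓
  (0,3) → (φ(0),φ(3)) = (2,3) ∈ E(G2) ✓
  (1,2) → (φ(1),φ(2)) = (0,5) ∈ E(G2) ✓
  (1,3) → (φ(1),φ(3)) = (3,5) ∈ E(G2) ✓
  (2,3) → (φ(2),φ(3)) = (0,3) ∈ E(G2) ✓
  (2,5) → (φ(2),φ(5)) = (0,4) ∈ E(G2) ✓
  (3,4) → (φ(3),φ(4)) = (1,3) ∈ E(G2) ✓
  (3,5) → (φ(3),φ(5)) = (3,4) ∈ E(G2) ✓
  (4,5) → (φ(4),φ(5)) = (1,4) ∈ E(G2) ✓
All 9 edges of G1 map to edges of G2, and |E(G1)| = |E(G2)| = 9, so φ is a bijection on edges as well as vertices. Hence G1 ≅ G2.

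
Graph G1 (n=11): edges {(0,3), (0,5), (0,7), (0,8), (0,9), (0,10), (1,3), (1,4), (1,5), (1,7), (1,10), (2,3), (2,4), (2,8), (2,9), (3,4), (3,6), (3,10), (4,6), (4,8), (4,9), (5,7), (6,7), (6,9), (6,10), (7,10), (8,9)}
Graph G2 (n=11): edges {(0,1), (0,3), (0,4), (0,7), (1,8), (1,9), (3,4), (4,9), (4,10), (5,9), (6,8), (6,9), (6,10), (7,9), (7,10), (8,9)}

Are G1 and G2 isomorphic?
No, not isomorphic

The graphs are NOT isomorphic.

Connected components of G1: 1 component(s) with vertex sets [[0, 1, 2, 3, 4, 5, 6, 7, 8, 9, 10]], sizes [11].
Connected components of G2: 2 component(s) with vertex sets [[2], [0, 1, 3, 4, 5, 6, 7, 8, 9, 10]], sizes [1, 10].
The number of connected components (and the multiset of component sizes) is an isomorphism invariant — an isomorphism maps each component of G1 bijectively onto a component of G2. Since G1 has 1 component(s) and G2 has 2, they cannot be isomorphic.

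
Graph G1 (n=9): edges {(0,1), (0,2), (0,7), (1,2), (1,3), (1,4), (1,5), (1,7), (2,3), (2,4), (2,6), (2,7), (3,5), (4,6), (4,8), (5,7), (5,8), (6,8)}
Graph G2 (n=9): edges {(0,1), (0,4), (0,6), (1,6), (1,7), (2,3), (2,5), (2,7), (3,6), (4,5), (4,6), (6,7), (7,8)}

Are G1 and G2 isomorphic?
No, not isomorphic

The graphs are NOT isomorphic.

Degrees in G1: deg(0)=3, deg(1)=6, deg(2)=6, deg(3)=3, deg(4)=4, deg(5)=4, deg(6)=3, deg(7)=4, deg(8)=3.
Sorted degree sequence of G1: [6, 6, 4, 4, 4, 3, 3, 3, 3].
Degrees in G2: deg(0)=3, deg(1)=3, deg(2)=3, deg(3)=2, deg(4)=3, deg(5)=2, deg(6)=5, deg(7)=4, deg(8)=1.
Sorted degree sequence of G2: [5, 4, 3, 3, 3, 3, 2, 2, 1].
The (sorted) degree sequence is an isomorphism invariant, so since G1 and G2 have different degree sequences they cannot be isomorphic.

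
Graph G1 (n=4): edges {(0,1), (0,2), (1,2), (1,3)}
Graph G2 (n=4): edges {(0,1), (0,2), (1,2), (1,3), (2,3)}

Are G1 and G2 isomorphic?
No, not isomorphic

The graphs are NOT isomorphic.

Counting edges: G1 has 4 edge(s); G2 has 5 edge(s).
Edge count is an isomorphism invariant (a bijection on vertices induces a bijection on edges), so differing edge counts rule out isomorphism.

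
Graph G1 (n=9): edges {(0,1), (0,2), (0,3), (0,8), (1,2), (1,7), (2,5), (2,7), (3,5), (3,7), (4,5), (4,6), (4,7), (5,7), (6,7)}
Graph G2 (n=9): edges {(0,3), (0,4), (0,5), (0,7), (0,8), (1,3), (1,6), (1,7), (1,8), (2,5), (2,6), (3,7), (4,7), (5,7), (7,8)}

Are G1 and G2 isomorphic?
No, not isomorphic

The graphs are NOT isomorphic.

Degrees in G1: deg(0)=4, deg(1)=3, deg(2)=4, deg(3)=3, deg(4)=3, deg(5)=4, deg(6)=2, deg(7)=6, deg(8)=1.
Sorted degree sequence of G1: [6, 4, 4, 4, 3, 3, 3, 2, 1].
Degrees in G2: deg(0)=5, deg(1)=4, deg(2)=2, deg(3)=3, deg(4)=2, deg(5)=3, deg(6)=2, deg(7)=6, deg(8)=3.
Sorted degree sequence of G2: [6, 5, 4, 3, 3, 3, 2, 2, 2].
The (sorted) degree sequence is an isomorphism invariant, so since G1 and G2 have different degree sequences they cannot be isomorphic.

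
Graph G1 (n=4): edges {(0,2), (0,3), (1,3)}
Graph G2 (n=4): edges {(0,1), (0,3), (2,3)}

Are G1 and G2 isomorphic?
Yes, isomorphic

The graphs are isomorphic.
One valid mapping φ: V(G1) → V(G2): 0→0, 1→2, 2→1, 3→3

Verify φ preserves adjacency — for each edge of G1, its image is an edge of G2:
  (0,2) → (φ(0),φ(2)) = (0,1) ∈ E(G2) ✓
  (0,3) → (φ(0),φ(3)) = (0,3) ∈ E(G2) ✓
  (1,3) → (φ(1),φ(3)) = (2,3) ∈ E(G2) ✓
All 3 edges of G1 map to edges of G2, and |E(G1)| = |E(G2)| = 3, so φ is a bijection on edges as well as vertices. Hence G1 ≅ G2.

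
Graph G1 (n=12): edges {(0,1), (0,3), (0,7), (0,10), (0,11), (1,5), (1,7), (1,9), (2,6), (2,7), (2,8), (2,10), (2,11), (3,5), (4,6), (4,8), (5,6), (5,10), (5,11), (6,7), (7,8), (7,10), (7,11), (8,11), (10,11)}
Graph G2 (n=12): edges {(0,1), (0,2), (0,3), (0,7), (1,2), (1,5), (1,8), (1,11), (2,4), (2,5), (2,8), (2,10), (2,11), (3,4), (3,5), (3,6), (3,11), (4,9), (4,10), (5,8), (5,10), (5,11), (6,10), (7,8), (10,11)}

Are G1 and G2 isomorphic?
Yes, isomorphic

The graphs are isomorphic.
One valid mapping φ: V(G1) → V(G2): 0→10, 1→4, 2→1, 3→6, 4→7, 5→3, 6→0, 7→2, 8→8, 9→9, 10→11, 11→5

Verify φ preserves adjacency — for each edge of G1, its image is an edge of G2:
  (0,1) → (φ(0),φ(1)) = (4,10) ∈ E(G2) ✓
  (0,3) → (φ(0),φ(3)) = (6,10) ∈ E(G2) ✓
  (0,7) → (φ(0),φ(7)) = (2,10) ∈ E(G2) ✓
  (0,10) → (φ(0),φ(10)) = (10,11) ∈ E(G2) ✓
  (0,11) → (φ(0),φ(11)) = (5,10) ∈ E(G2) ✓
  (1,5) → (φ(1),φ(5)) = (3,4) ∈ E(G2) ✓
  (1,7) → (φ(1),φ(7)) = (2,4) ∈ E(G2) ✓
  (1,9) → (φ(1),φ(9)) = (4,9) ∈ E(G2) ✓
  (2,6) → (φ(2),φ(6)) = (0,1) ∈ E(G2) ✓
  (2,7) → (φ(2),φ(7)) = (1,2) ∈ E(G2) ✓
  (2,8) → (φ(2),φ(8)) = (1,8) ∈ E(G2) ✓
  (2,10) → (φ(2),φ(10)) = (1,11) ∈ E(G2) ✓
  (2,11) → (φ(2),φ(11)) = (1,5) ∈ E(G2) ✓
  (3,5) → (φ(3),φ(5)) = (3,6) ∈ E(G2) ✓
  (4,6) → (φ(4),φ(6)) = (0,7) ∈ E(G2) ✓
  (4,8) → (φ(4),φ(8)) = (7,8) ∈ E(G2) ✓
  (5,6) → (φ(5),φ(6)) = (0,3) ∈ E(G2) ✓
  (5,10) → (φ(5),φ(10)) = (3,11) ∈ E(G2) ✓
  (5,11) → (φ(5),φ(11)) = (3,5) ∈ E(G2) ✓
  (6,7) → (φ(6),φ(7)) = (0,2) ∈ E(G2) ✓
  (7,8) → (φ(7),φ(8)) = (2,8) ∈ E(G2) ✓
  (7,10) → (φ(7),φ(10)) = (2,11) ∈ E(G2) ✓
  (7,11) → (φ(7),φ(11)) = (2,5) ∈ E(G2) ✓
  (8,11) → (φ(8),φ(11)) = (5,8) ∈ E(G2) ✓
  (10,11) → (φ(10),φ(11)) = (5,11) ∈ E(G2) ✓
All 25 edges of G1 map to edges of G2, and |E(G1)| = |E(G2)| = 25, so φ is a bijection on edges as well as vertices. Hence G1 ≅ G2.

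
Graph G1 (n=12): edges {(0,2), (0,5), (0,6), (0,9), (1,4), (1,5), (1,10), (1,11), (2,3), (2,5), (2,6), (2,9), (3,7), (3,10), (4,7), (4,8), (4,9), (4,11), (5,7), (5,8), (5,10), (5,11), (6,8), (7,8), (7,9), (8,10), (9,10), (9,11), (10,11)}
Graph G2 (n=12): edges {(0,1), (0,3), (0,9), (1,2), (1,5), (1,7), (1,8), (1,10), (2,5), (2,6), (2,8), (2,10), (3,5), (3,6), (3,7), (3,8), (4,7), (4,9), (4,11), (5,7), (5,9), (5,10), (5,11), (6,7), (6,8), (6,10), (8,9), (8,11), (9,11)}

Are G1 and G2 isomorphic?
Yes, isomorphic

The graphs are isomorphic.
One valid mapping φ: V(G1) → V(G2): 0→11, 1→10, 2→9, 3→0, 4→6, 5→5, 6→4, 7→3, 8→7, 9→8, 10→1, 11→2

Verify φ preserves adjacency — for each edge of G1, its image is an edge of G2:
  (0,2) → (φ(0),φ(2)) = (9,11) ∈ E(G2) ✓
  (0,5) → (φ(0),φ(5)) = (5,11) ∈ E(G2) ✓
  (0,6) → (φ(0),φ(6)) = (4,11) ∈ E(G2) ✓
  (0,9) → (φ(0),φ(9)) = (8,11) ∈ E(G2) ✓
  (1,4) → (φ(1),φ(4)) = (6,10) ∈ E(G2) ✓
  (1,5) → (φ(1),φ(5)) = (5,10) ∈ E(G2) ✓
  (1,10) → (φ(1),φ(10)) = (1,10) ∈ E(G2) ✓
  (1,11) → (φ(1),φ(11)) = (2,10) ∈ E(G2) ✓
  (2,3) → (φ(2),φ(3)) = (0,9) ∈ E(G2) ✓
  (2,5) → (φ(2),φ(5)) = (5,9) ∈ E(G2) ✓
  (2,6) → (φ(2),φ(6)) = (4,9) ∈ E(G2) ✓
  (2,9) → (φ(2),φ(9)) = (8,9) ∈ E(G2) ✓
  (3,7) → (φ(3),φ(7)) = (0,3) ∈ E(G2) ✓
  (3,10) → (φ(3),φ(10)) = (0,1) ∈ E(G2) ✓
  (4,7) → (φ(4),φ(7)) = (3,6) ∈ E(G2) ✓
  (4,8) → (φ(4),φ(8)) = (6,7) ∈ E(G2) ✓
  (4,9) → (φ(4),φ(9)) = (6,8) ∈ E(G2) ✓
  (4,11) → (φ(4),φ(11)) = (2,6) ∈ E(G2) ✓
  (5,7) → (φ(5),φ(7)) = (3,5) ∈ E(G2) ✓
  (5,8) → (φ(5),φ(8)) = (5,7) ∈ E(G2) ✓
  (5,10) → (φ(5),φ(10)) = (1,5) ∈ E(G2) ✓
  (5,11) → (φ(5),φ(11)) = (2,5) ∈ E(G2) ✓
  (6,8) → (φ(6),φ(8)) = (4,7) ∈ E(G2) ✓
  (7,8) → (φ(7),φ(8)) = (3,7) ∈ E(G2) ✓
  (7,9) → (φ(7),φ(9)) = (3,8) ∈ E(G2) ✓
  (8,10) → (φ(8),φ(10)) = (1,7) ∈ E(G2) ✓
  (9,10) → (φ(9),φ(10)) = (1,8) ∈ E(G2) ✓
  (9,11) → (φ(9),φ(11)) = (2,8) ∈ E(G2) ✓
  (10,11) → (φ(10),φ(11)) = (1,2) ∈ E(G2) ✓
All 29 edges of G1 map to edges of G2, and |E(G1)| = |E(G2)| = 29, so φ is a bijection on edges as well as vertices. Hence G1 ≅ G2.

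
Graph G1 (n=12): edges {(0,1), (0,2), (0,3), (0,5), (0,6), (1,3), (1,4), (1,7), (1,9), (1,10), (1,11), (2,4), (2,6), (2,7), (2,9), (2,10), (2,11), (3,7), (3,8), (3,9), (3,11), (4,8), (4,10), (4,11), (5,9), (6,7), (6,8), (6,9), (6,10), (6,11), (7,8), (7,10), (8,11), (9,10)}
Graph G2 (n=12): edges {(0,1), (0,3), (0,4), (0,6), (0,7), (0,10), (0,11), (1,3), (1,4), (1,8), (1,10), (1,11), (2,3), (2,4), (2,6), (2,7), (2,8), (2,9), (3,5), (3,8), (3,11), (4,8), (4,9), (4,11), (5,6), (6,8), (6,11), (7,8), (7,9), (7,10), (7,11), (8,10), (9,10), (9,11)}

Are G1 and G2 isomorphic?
Yes, isomorphic

The graphs are isomorphic.
One valid mapping φ: V(G1) → V(G2): 0→6, 1→8, 2→0, 3→2, 4→10, 5→5, 6→11, 7→4, 8→9, 9→3, 10→1, 11→7

Verify φ preserves adjacency — for each edge of G1, its image is an edge of G2:
  (0,1) → (φ(0),φ(1)) = (6,8) ∈ E(G2) ✓
  (0,2) → (φ(0),φ(2)) = (0,6) ∈ E(G2) ✓
  (0,3) → (φ(0),φ(3)) = (2,6) ∈ E(G2) ✓
  (0,5) → (φ(0),φ(5)) = (5,6) ∈ E(G2) ✓
  (0,6) → (φ(0),φ(6)) = (6,11) ∈ E(G2) ✓
  (1,3) → (φ(1),φ(3)) = (2,8) ∈ E(G2) ✓
  (1,4) → (φ(1),φ(4)) = (8,10) ∈ E(G2) ✓
  (1,7) → (φ(1),φ(7)) = (4,8) ∈ E(G2) ✓
  (1,9) → (φ(1),φ(9)) = (3,8) ∈ E(G2) ✓
  (1,10) → (φ(1),φ(10)) = (1,8) ∈ E(G2) ✓
  (1,11) → (φ(1),φ(11)) = (7,8) ∈ E(G2) ✓
  (2,4) → (φ(2),φ(4)) = (0,10) ∈ E(G2) ✓
  (2,6) → (φ(2),φ(6)) = (0,11) ∈ E(G2) ✓
  (2,7) → (φ(2),φ(7)) = (0,4) ∈ E(G2) ✓
  (2,9) → (φ(2),φ(9)) = (0,3) ∈ E(G2) ✓
  (2,10) → (φ(2),φ(10)) = (0,1) ∈ E(G2) ✓
  (2,11) → (φ(2),φ(11)) = (0,7) ∈ E(G2) ✓
  (3,7) → (φ(3),φ(7)) = (2,4) ∈ E(G2) ✓
  (3,8) → (φ(3),φ(8)) = (2,9) ∈ E(G2) ✓
  (3,9) → (φ(3),φ(9)) = (2,3) ∈ E(G2) ✓
  (3,11) → (φ(3),φ(11)) = (2,7) ∈ E(G2) ✓
  (4,8) → (φ(4),φ(8)) = (9,10) ∈ E(G2) ✓
  (4,10) → (φ(4),φ(10)) = (1,10) ∈ E(G2) ✓
  (4,11) → (φ(4),φ(11)) = (7,10) ∈ E(G2) ✓
  (5,9) → (φ(5),φ(9)) = (3,5) ∈ E(G2) ✓
  (6,7) → (φ(6),φ(7)) = (4,11) ∈ E(G2) ✓
  (6,8) → (φ(6),φ(8)) = (9,11) ∈ E(G2) ✓
  (6,9) → (φ(6),φ(9)) = (3,11) ∈ E(G2) ✓
  (6,10) → (φ(6),φ(10)) = (1,11) ∈ E(G2) ✓
  (6,11) → (φ(6),φ(11)) = (7,11) ∈ E(G2) ✓
  (7,8) → (φ(7),φ(8)) = (4,9) ∈ E(G2) ✓
  (7,10) → (φ(7),φ(10)) = (1,4) ∈ E(G2) ✓
  (8,11) → (φ(8),φ(11)) = (7,9) ∈ E(G2) ✓
  (9,10) → (φ(9),φ(10)) = (1,3) ∈ E(G2) ✓
All 34 edges of G1 map to edges of G2, and |E(G1)| = |E(G2)| = 34, so φ is a bijection on edges as well as vertices. Hence G1 ≅ G2.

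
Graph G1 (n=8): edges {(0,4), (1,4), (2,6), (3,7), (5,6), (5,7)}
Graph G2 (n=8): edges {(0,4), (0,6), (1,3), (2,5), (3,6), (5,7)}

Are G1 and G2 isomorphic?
Yes, isomorphic

The graphs are isomorphic.
One valid mapping φ: V(G1) → V(G2): 0→7, 1→2, 2→4, 3→1, 4→5, 5→6, 6→0, 7→3

Verify φ preserves adjacency — for each edge of G1, its image is an edge of G2:
  (0,4) → (φ(0),φ(4)) = (5,7) ∈ E(G2) ✓
  (1,4) → (φ(1),φ(4)) = (2,5) ∈ E(G2) ✓
  (2,6) → (φ(2),φ(6)) = (0,4) ∈ E(G2) ✓
  (3,7) → (φ(3),φ(7)) = (1,3) ∈ E(G2) ✓
  (5,6) → (φ(5),φ(6)) = (0,6) ∈ E(G2) ✓
  (5,7) → (φ(5),φ(7)) = (3,6) ∈ E(G2) ✓
All 6 edges of G1 map to edges of G2, and |E(G1)| = |E(G2)| = 6, so φ is a bijection on edges as well as vertices. Hence G1 ≅ G2.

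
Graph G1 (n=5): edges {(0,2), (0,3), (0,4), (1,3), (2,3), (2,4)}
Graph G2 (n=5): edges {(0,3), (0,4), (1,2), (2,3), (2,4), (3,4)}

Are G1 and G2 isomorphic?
Yes, isomorphic

The graphs are isomorphic.
One valid mapping φ: V(G1) → V(G2): 0→4, 1→1, 2→3, 3→2, 4→0

Verify φ preserves adjacency — for each edge of G1, its image is an edge of G2:
  (0,2) → (φ(0),φ(2)) = (3,4) ∈ E(G2) ✓
  (0,3) → (φ(0),φ(3)) = (2,4) ∈ E(G2) ✓
  (0,4) → (φ(0),φ(4)) = (0,4) ∈ E(G2) ✓
  (1,3) → (φ(1),φ(3)) = (1,2) ∈ E(G2) ✓
  (2,3) → (φ(2),φ(3)) = (2,3) ∈ E(G2) ✓
  (2,4) → (φ(2),φ(4)) = (0,3) ∈ E(G2) ✓
All 6 edges of G1 map to edges of G2, and |E(G1)| = |E(G2)| = 6, so φ is a bijection on edges as well as vertices. Hence G1 ≅ G2.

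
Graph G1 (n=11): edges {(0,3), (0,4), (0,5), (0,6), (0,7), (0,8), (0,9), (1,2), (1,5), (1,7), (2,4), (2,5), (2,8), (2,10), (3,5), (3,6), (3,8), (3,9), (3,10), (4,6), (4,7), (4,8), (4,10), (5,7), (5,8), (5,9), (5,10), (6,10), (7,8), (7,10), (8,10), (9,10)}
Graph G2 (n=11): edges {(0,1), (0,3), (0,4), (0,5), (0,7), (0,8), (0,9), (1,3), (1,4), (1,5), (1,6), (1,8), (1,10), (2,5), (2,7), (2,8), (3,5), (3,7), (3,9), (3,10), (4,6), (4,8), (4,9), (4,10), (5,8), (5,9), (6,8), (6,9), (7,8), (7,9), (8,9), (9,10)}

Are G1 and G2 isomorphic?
Yes, isomorphic

The graphs are isomorphic.
One valid mapping φ: V(G1) → V(G2): 0→1, 1→2, 2→7, 3→4, 4→3, 5→8, 6→10, 7→5, 8→0, 9→6, 10→9

Verify φ preserves adjacency — for each edge of G1, its image is an edge of G2:
  (0,3) → (φ(0),φ(3)) = (1,4) ∈ E(G2) ✓
  (0,4) → (φ(0),φ(4)) = (1,3) ∈ E(G2) ✓
  (0,5) → (φ(0),φ(5)) = (1,8) ∈ E(G2) ✓
  (0,6) → (φ(0),φ(6)) = (1,10) ∈ E(G2) ✓
  (0,7) → (φ(0),φ(7)) = (1,5) ∈ E(G2) ✓
  (0,8) → (φ(0),φ(8)) = (0,1) ∈ E(G2) ✓
  (0,9) → (φ(0),φ(9)) = (1,6) ∈ E(G2) ✓
  (1,2) → (φ(1),φ(2)) = (2,7) ∈ E(G2) ✓
  (1,5) → (φ(1),φ(5)) = (2,8) ∈ E(G2) ✓
  (1,7) → (φ(1),φ(7)) = (2,5) ∈ E(G2) ✓
  (2,4) → (φ(2),φ(4)) = (3,7) ∈ E(G2) ✓
  (2,5) → (φ(2),φ(5)) = (7,8) ∈ E(G2) ✓
  (2,8) → (φ(2),φ(8)) = (0,7) ∈ E(G2) ✓
  (2,10) → (φ(2),φ(10)) = (7,9) ∈ E(G2) ✓
  (3,5) → (φ(3),φ(5)) = (4,8) ∈ E(G2) ✓
  (3,6) → (φ(3),φ(6)) = (4,10) ∈ E(G2) ✓
  (3,8) → (φ(3),φ(8)) = (0,4) ∈ E(G2) ✓
  (3,9) → (φ(3),φ(9)) = (4,6) ∈ E(G2) ✓
  (3,10) → (φ(3),φ(10)) = (4,9) ∈ E(G2) ✓
  (4,6) → (φ(4),φ(6)) = (3,10) ∈ E(G2) ✓
  (4,7) → (φ(4),φ(7)) = (3,5) ∈ E(G2) ✓
  (4,8) → (φ(4),φ(8)) = (0,3) ∈ E(G2) ✓
  (4,10) → (φ(4),φ(10)) = (3,9) ∈ E(G2) ✓
  (5,7) → (φ(5),φ(7)) = (5,8) ∈ E(G2) ✓
  (5,8) → (φ(5),φ(8)) = (0,8) ∈ E(G2) ✓
  (5,9) → (φ(5),φ(9)) = (6,8) ∈ E(G2) ✓
  (5,10) → (φ(5),φ(10)) = (8,9) ∈ E(G2) ✓
  (6,10) → (φ(6),φ(10)) = (9,10) ∈ E(G2) ✓
  (7,8) → (φ(7),φ(8)) = (0,5) ∈ E(G2) ✓
  (7,10) → (φ(7),φ(10)) = (5,9) ∈ E(G2) ✓
  (8,10) → (φ(8),φ(10)) = (0,9) ∈ E(G2) ✓
  (9,10) → (φ(9),φ(10)) = (6,9) ∈ E(G2) ✓
All 32 edges of G1 map to edges of G2, and |E(G1)| = |E(G2)| = 32, so φ is a bijection on edges as well as vertices. Hence G1 ≅ G2.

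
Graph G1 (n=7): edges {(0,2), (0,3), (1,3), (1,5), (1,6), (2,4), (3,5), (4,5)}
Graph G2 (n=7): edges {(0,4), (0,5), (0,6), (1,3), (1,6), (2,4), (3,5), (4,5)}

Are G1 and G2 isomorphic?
Yes, isomorphic

The graphs are isomorphic.
One valid mapping φ: V(G1) → V(G2): 0→3, 1→4, 2→1, 3→5, 4→6, 5→0, 6→2

Verify φ preserves adjacency — for each edge of G1, its image is an edge of G2:
  (0,2) → (φ(0),φ(2)) = (1,3) ∈ E(G2) ✓
  (0,3) → (φ(0),φ(3)) = (3,5) ∈ E(G2) ✓
  (1,3) → (φ(1),φ(3)) = (4,5) ∈ E(G2) ✓
  (1,5) → (φ(1),φ(5)) = (0,4) ∈ E(G2) ✓
  (1,6) → (φ(1),φ(6)) = (2,4) ∈ E(G2) ✓
  (2,4) → (φ(2),φ(4)) = (1,6) ∈ E(G2) ✓
  (3,5) → (φ(3),φ(5)) = (0,5) ∈ E(G2) ✓
  (4,5) → (φ(4),φ(5)) = (0,6) ∈ E(G2) ✓
All 8 edges of G1 map to edges of G2, and |E(G1)| = |E(G2)| = 8, so φ is a bijection on edges as well as vertices. Hence G1 ≅ G2.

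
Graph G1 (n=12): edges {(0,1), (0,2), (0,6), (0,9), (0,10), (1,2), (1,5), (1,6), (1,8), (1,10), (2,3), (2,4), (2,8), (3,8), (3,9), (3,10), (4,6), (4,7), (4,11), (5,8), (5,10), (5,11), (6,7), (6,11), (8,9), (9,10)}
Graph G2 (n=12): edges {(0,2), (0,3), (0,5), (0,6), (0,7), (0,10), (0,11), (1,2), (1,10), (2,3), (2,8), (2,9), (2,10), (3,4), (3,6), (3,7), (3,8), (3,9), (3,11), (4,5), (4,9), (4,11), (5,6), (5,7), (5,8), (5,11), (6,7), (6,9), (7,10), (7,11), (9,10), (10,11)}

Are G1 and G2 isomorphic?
No, not isomorphic

The graphs are NOT isomorphic.

Degrees in G1: deg(0)=5, deg(1)=6, deg(2)=5, deg(3)=4, deg(4)=4, deg(5)=4, deg(6)=5, deg(7)=2, deg(8)=5, deg(9)=4, deg(10)=5, deg(11)=3.
Sorted degree sequence of G1: [6, 5, 5, 5, 5, 5, 4, 4, 4, 4, 3, 2].
Degrees in G2: deg(0)=7, deg(1)=2, deg(2)=6, deg(3)=8, deg(4)=4, deg(5)=6, deg(6)=5, deg(7)=6, deg(8)=3, deg(9)=5, deg(10)=6, deg(11)=6.
Sorted degree sequence of G2: [8, 7, 6, 6, 6, 6, 6, 5, 5, 4, 3, 2].
The (sorted) degree sequence is an isomorphism invariant, so since G1 and G2 have different degree sequences they cannot be isomorphic.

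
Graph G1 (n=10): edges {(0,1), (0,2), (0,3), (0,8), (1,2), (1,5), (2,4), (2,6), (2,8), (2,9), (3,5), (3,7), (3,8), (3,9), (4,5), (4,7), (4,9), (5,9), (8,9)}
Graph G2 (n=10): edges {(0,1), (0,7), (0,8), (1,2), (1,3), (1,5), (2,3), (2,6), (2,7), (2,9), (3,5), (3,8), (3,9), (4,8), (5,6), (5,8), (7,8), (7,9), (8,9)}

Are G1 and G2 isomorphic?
Yes, isomorphic

The graphs are isomorphic.
One valid mapping φ: V(G1) → V(G2): 0→7, 1→0, 2→8, 3→2, 4→5, 5→1, 6→4, 7→6, 8→9, 9→3

Verify φ preserves adjacency — for each edge of G1, its image is an edge of G2:
  (0,1) → (φ(0),φ(1)) = (0,7) ∈ E(G2) ✓
  (0,2) → (φ(0),φ(2)) = (7,8) ∈ E(G2) ✓
  (0,3) → (φ(0),φ(3)) = (2,7) ∈ E(G2) ✓
  (0,8) → (φ(0),φ(8)) = (7,9) ∈ E(G2) ✓
  (1,2) → (φ(1),φ(2)) = (0,8) ∈ E(G2) ✓
  (1,5) → (φ(1),φ(5)) = (0,1) ∈ E(G2) ✓
  (2,4) → (φ(2),φ(4)) = (5,8) ∈ E(G2) ✓
  (2,6) → (φ(2),φ(6)) = (4,8) ∈ E(G2) ✓
  (2,8) → (φ(2),φ(8)) = (8,9) ∈ E(G2) ✓
  (2,9) → (φ(2),φ(9)) = (3,8) ∈ E(G2) ✓
  (3,5) → (φ(3),φ(5)) = (1,2) ∈ E(G2) ✓
  (3,7) → (φ(3),φ(7)) = (2,6) ∈ E(G2) ✓
  (3,8) → (φ(3),φ(8)) = (2,9) ∈ E(G2) ✓
  (3,9) → (φ(3),φ(9)) = (2,3) ∈ E(G2) ✓
  (4,5) → (φ(4),φ(5)) = (1,5) ∈ E(G2) ✓
  (4,7) → (φ(4),φ(7)) = (5,6) ∈ E(G2) ✓
  (4,9) → (φ(4),φ(9)) = (3,5) ∈ E(G2) ✓
  (5,9) → (φ(5),φ(9)) = (1,3) ∈ E(G2) ✓
  (8,9) → (φ(8),φ(9)) = (3,9) ∈ E(G2) ✓
All 19 edges of G1 map to edges of G2, and |E(G1)| = |E(G2)| = 19, so φ is a bijection on edges as well as vertices. Hence G1 ≅ G2.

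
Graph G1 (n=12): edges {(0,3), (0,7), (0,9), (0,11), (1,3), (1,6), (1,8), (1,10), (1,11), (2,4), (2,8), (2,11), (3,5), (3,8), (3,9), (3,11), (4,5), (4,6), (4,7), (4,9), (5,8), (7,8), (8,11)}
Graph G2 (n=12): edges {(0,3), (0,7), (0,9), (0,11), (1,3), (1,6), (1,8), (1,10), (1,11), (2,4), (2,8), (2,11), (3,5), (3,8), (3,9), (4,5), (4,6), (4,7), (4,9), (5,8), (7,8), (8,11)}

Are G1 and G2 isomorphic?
No, not isomorphic

The graphs are NOT isomorphic.

Counting edges: G1 has 23 edge(s); G2 has 22 edge(s).
Edge count is an isomorphism invariant (a bijection on vertices induces a bijection on edges), so differing edge counts rule out isomorphism.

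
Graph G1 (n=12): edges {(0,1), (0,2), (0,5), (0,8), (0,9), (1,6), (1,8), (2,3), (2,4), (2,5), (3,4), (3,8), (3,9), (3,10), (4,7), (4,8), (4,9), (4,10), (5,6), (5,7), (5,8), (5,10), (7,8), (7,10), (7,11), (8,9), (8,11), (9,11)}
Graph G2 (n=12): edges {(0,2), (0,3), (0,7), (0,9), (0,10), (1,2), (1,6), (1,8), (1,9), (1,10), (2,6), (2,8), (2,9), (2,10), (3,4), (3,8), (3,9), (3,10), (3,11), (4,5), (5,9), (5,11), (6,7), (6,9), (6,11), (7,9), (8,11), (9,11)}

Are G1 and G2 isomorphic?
Yes, isomorphic

The graphs are isomorphic.
One valid mapping φ: V(G1) → V(G2): 0→11, 1→5, 2→8, 3→1, 4→2, 5→3, 6→4, 7→0, 8→9, 9→6, 10→10, 11→7

Verify φ preserves adjacency — for each edge of G1, its image is an edge of G2:
  (0,1) → (φ(0),φ(1)) = (5,11) ∈ E(G2) ✓
  (0,2) → (φ(0),φ(2)) = (8,11) ∈ E(G2) ✓
  (0,5) → (φ(0),φ(5)) = (3,11) ∈ E(G2) ✓
  (0,8) → (φ(0),φ(8)) = (9,11) ∈ E(G2) ✓
  (0,9) → (φ(0),φ(9)) = (6,11) ∈ E(G2) ✓
  (1,6) → (φ(1),φ(6)) = (4,5) ∈ E(G2) ✓
  (1,8) → (φ(1),φ(8)) = (5,9) ∈ E(G2) ✓
  (2,3) → (φ(2),φ(3)) = (1,8) ∈ E(G2) ✓
  (2,4) → (φ(2),φ(4)) = (2,8) ∈ E(G2) ✓
  (2,5) → (φ(2),φ(5)) = (3,8) ∈ E(G2) ✓
  (3,4) → (φ(3),φ(4)) = (1,2) ∈ E(G2) ✓
  (3,8) → (φ(3),φ(8)) = (1,9) ∈ E(G2) ✓
  (3,9) → (φ(3),φ(9)) = (1,6) ∈ E(G2) ✓
  (3,10) → (φ(3),φ(10)) = (1,10) ∈ E(G2) ✓
  (4,7) → (φ(4),φ(7)) = (0,2) ∈ E(G2) ✓
  (4,8) → (φ(4),φ(8)) = (2,9) ∈ E(G2) ✓
  (4,9) → (φ(4),φ(9)) = (2,6) ∈ E(G2) ✓
  (4,10) → (φ(4),φ(10)) = (2,10) ∈ E(G2) ✓
  (5,6) → (φ(5),φ(6)) = (3,4) ∈ E(G2) ✓
  (5,7) → (φ(5),φ(7)) = (0,3) ∈ E(G2) ✓
  (5,8) → (φ(5),φ(8)) = (3,9) ∈ E(G2) ✓
  (5,10) → (φ(5),φ(10)) = (3,10) ∈ E(G2) ✓
  (7,8) → (φ(7),φ(8)) = (0,9) ∈ E(G2) ✓
  (7,10) → (φ(7),φ(10)) = (0,10) ∈ E(G2) ✓
  (7,11) → (φ(7),φ(11)) = (0,7) ∈ E(G2) ✓
  (8,9) → (φ(8),φ(9)) = (6,9) ∈ E(G2) ✓
  (8,11) → (φ(8),φ(11)) = (7,9) ∈ E(G2) ✓
  (9,11) → (φ(9),φ(11)) = (6,7) ∈ E(G2) ✓
All 28 edges of G1 map to edges of G2, and |E(G1)| = |E(G2)| = 28, so φ is a bijection on edges as well as vertices. Hence G1 ≅ G2.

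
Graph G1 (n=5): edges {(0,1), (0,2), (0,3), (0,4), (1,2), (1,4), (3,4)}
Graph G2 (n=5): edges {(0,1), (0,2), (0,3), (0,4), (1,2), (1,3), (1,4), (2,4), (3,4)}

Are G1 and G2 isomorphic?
No, not isomorphic

The graphs are NOT isomorphic.

Counting edges: G1 has 7 edge(s); G2 has 9 edge(s).
Edge count is an isomorphism invariant (a bijection on vertices induces a bijection on edges), so differing edge counts rule out isomorphism.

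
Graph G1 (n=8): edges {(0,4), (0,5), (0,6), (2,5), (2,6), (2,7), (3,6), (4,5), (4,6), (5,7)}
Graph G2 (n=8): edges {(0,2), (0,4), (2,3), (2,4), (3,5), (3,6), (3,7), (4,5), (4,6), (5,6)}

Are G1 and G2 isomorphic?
Yes, isomorphic

The graphs are isomorphic.
One valid mapping φ: V(G1) → V(G2): 0→5, 1→1, 2→2, 3→7, 4→6, 5→4, 6→3, 7→0

Verify φ preserves adjacency — for each edge of G1, its image is an edge of G2:
  (0,4) → (φ(0),φ(4)) = (5,6) ∈ E(G2) ✓
  (0,5) → (φ(0),φ(5)) = (4,5) ∈ E(G2) ✓
  (0,6) → (φ(0),φ(6)) = (3,5) ∈ E(G2) ✓
  (2,5) → (φ(2),φ(5)) = (2,4) ∈ E(G2) ✓
  (2,6) → (φ(2),φ(6)) = (2,3) ∈ E(G2) ✓
  (2,7) → (φ(2),φ(7)) = (0,2) ∈ E(G2) ✓
  (3,6) → (φ(3),φ(6)) = (3,7) ∈ E(G2) ✓
  (4,5) → (φ(4),φ(5)) = (4,6) ∈ E(G2) ✓
  (4,6) → (φ(4),φ(6)) = (3,6) ∈ E(G2) ✓
  (5,7) → (φ(5),φ(7)) = (0,4) ∈ E(G2) ✓
All 10 edges of G1 map to edges of G2, and |E(G1)| = |E(G2)| = 10, so φ is a bijection on edges as well as vertices. Hence G1 ≅ G2.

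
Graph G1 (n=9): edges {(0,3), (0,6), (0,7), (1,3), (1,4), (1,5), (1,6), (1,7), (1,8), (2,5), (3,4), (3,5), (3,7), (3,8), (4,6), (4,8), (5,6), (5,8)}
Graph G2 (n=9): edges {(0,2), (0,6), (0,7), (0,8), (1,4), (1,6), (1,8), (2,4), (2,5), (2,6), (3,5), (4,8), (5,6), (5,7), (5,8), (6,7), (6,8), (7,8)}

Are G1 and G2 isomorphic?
Yes, isomorphic

The graphs are isomorphic.
One valid mapping φ: V(G1) → V(G2): 0→4, 1→6, 2→3, 3→8, 4→0, 5→5, 6→2, 7→1, 8→7

Verify φ preserves adjacency — for each edge of G1, its image is an edge of G2:
  (0,3) → (φ(0),φ(3)) = (4,8) ∈ E(G2) ✓
  (0,6) → (φ(0),φ(6)) = (2,4) ∈ E(G2) ✓
  (0,7) → (φ(0),φ(7)) = (1,4) ∈ E(G2) ✓
  (1,3) → (φ(1),φ(3)) = (6,8) ∈ E(G2) ✓
  (1,4) → (φ(1),φ(4)) = (0,6) ∈ E(G2) ✓
  (1,5) → (φ(1),φ(5)) = (5,6) ∈ E(G2) ✓
  (1,6) → (φ(1),φ(6)) = (2,6) ∈ E(G2) ✓
  (1,7) → (φ(1),φ(7)) = (1,6) ∈ E(G2) ✓
  (1,8) → (φ(1),φ(8)) = (6,7) ∈ E(G2) ✓
  (2,5) → (φ(2),φ(5)) = (3,5) ∈ E(G2) ✓
  (3,4) → (φ(3),φ(4)) = (0,8) ∈ E(G2) ✓
  (3,5) → (φ(3),φ(5)) = (5,8) ∈ E(G2) ✓
  (3,7) → (φ(3),φ(7)) = (1,8) ∈ E(G2) ✓
  (3,8) → (φ(3),φ(8)) = (7,8) ∈ E(G2) ✓
  (4,6) → (φ(4),φ(6)) = (0,2) ∈ E(G2) ✓
  (4,8) → (φ(4),φ(8)) = (0,7) ∈ E(G2) ✓
  (5,6) → (φ(5),φ(6)) = (2,5) ∈ E(G2) ✓
  (5,8) → (φ(5),φ(8)) = (5,7) ∈ E(G2) ✓
All 18 edges of G1 map to edges of G2, and |E(G1)| = |E(G2)| = 18, so φ is a bijection on edges as well as vertices. Hence G1 ≅ G2.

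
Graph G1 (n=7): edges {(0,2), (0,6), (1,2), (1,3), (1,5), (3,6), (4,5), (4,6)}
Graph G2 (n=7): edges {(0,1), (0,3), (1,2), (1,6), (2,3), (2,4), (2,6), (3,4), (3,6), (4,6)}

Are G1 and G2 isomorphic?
No, not isomorphic

The graphs are NOT isomorphic.

Counting triangles (3-cliques): G1 has 0, G2 has 5.
Triangle count is an isomorphism invariant, so differing triangle counts rule out isomorphism.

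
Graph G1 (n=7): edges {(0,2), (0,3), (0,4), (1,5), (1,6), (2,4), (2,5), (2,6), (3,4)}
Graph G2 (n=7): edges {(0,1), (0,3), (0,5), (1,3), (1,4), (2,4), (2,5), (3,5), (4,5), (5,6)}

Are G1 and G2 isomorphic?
No, not isomorphic

The graphs are NOT isomorphic.

Counting triangles (3-cliques): G1 has 2, G2 has 3.
Triangle count is an isomorphism invariant, so differing triangle counts rule out isomorphism.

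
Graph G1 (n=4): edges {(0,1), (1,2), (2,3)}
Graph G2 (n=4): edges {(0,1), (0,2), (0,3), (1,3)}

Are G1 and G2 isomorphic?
No, not isomorphic

The graphs are NOT isomorphic.

Counting triangles (3-cliques): G1 has 0, G2 has 1.
Triangle count is an isomorphism invariant, so differing triangle counts rule out isomorphism.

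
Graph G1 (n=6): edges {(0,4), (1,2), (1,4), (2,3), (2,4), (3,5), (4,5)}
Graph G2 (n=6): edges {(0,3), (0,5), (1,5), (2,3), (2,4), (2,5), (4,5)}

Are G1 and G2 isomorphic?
Yes, isomorphic

The graphs are isomorphic.
One valid mapping φ: V(G1) → V(G2): 0→1, 1→4, 2→2, 3→3, 4→5, 5→0

Verify φ preserves adjacency — for each edge of G1, its image is an edge of G2:
  (0,4) → (φ(0),φ(4)) = (1,5) ∈ E(G2) ✓
  (1,2) → (φ(1),φ(2)) = (2,4) ∈ E(G2) ✓
  (1,4) → (φ(1),φ(4)) = (4,5) ∈ E(G2) ✓
  (2,3) → (φ(2),φ(3)) = (2,3) ∈ E(G2) ✓
  (2,4) → (φ(2),φ(4)) = (2,5) ∈ E(G2) ✓
  (3,5) → (φ(3),φ(5)) = (0,3) ∈ E(G2) ✓
  (4,5) → (φ(4),φ(5)) = (0,5) ∈ E(G2) ✓
All 7 edges of G1 map to edges of G2, and |E(G1)| = |E(G2)| = 7, so φ is a bijection on edges as well as vertices. Hence G1 ≅ G2.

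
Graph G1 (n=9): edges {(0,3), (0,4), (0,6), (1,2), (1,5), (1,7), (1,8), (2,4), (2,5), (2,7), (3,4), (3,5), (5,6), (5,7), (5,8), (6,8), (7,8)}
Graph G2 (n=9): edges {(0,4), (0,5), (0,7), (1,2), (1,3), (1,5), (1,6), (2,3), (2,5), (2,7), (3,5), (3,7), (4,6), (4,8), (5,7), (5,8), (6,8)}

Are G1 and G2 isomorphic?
Yes, isomorphic

The graphs are isomorphic.
One valid mapping φ: V(G1) → V(G2): 0→4, 1→2, 2→1, 3→8, 4→6, 5→5, 6→0, 7→3, 8→7

Verify φ preserves adjacency — for each edge of G1, its image is an edge of G2:
  (0,3) → (φ(0),φ(3)) = (4,8) ∈ E(G2) ✓
  (0,4) → (φ(0),φ(4)) = (4,6) ∈ E(G2) ✓
  (0,6) → (φ(0),φ(6)) = (0,4) ∈ E(G2) ✓
  (1,2) → (φ(1),φ(2)) = (1,2) ∈ E(G2) ✓
  (1,5) → (φ(1),φ(5)) = (2,5) ∈ E(G2) ✓
  (1,7) → (φ(1),φ(7)) = (2,3) ∈ E(G2) ✓
  (1,8) → (φ(1),φ(8)) = (2,7) ∈ E(G2) ✓
  (2,4) → (φ(2),φ(4)) = (1,6) ∈ E(G2) ✓
  (2,5) → (φ(2),φ(5)) = (1,5) ∈ E(G2) ✓
  (2,7) → (φ(2),φ(7)) = (1,3) ∈ E(G2) ✓
  (3,4) → (φ(3),φ(4)) = (6,8) ∈ E(G2) ✓
  (3,5) → (φ(3),φ(5)) = (5,8) ∈ E(G2) ✓
  (5,6) → (φ(5),φ(6)) = (0,5) ∈ E(G2) ✓
  (5,7) → (φ(5),φ(7)) = (3,5) ∈ E(G2) ✓
  (5,8) → (φ(5),φ(8)) = (5,7) ∈ E(G2) ✓
  (6,8) → (φ(6),φ(8)) = (0,7) ∈ E(G2) ✓
  (7,8) → (φ(7),φ(8)) = (3,7) ∈ E(G2) ✓
All 17 edges of G1 map to edges of G2, and |E(G1)| = |E(G2)| = 17, so φ is a bijection on edges as well as vertices. Hence G1 ≅ G2.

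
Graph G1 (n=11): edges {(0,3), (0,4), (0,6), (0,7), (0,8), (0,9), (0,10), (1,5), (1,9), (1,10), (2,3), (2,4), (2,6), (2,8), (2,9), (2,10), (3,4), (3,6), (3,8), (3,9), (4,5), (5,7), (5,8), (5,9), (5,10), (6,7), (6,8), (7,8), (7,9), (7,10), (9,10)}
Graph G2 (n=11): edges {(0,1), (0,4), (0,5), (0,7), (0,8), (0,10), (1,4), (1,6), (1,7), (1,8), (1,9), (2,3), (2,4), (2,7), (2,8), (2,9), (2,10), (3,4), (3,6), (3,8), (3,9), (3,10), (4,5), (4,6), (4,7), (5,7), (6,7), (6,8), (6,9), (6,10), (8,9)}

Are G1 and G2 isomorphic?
Yes, isomorphic

The graphs are isomorphic.
One valid mapping φ: V(G1) → V(G2): 0→6, 1→5, 2→2, 3→3, 4→10, 5→0, 6→9, 7→1, 8→8, 9→4, 10→7

Verify φ preserves adjacency — for each edge of G1, its image is an edge of G2:
  (0,3) → (φ(0),φ(3)) = (3,6) ∈ E(G2) ✓
  (0,4) → (φ(0),φ(4)) = (6,10) ∈ E(G2) ✓
  (0,6) → (φ(0),φ(6)) = (6,9) ∈ E(G2) ✓
  (0,7) → (φ(0),φ(7)) = (1,6) ∈ E(G2) ✓
  (0,8) → (φ(0),φ(8)) = (6,8) ∈ E(G2) ✓
  (0,9) → (φ(0),φ(9)) = (4,6) ∈ E(G2) ✓
  (0,10) → (φ(0),φ(10)) = (6,7) ∈ E(G2) ✓
  (1,5) → (φ(1),φ(5)) = (0,5) ∈ E(G2) ✓
  (1,9) → (φ(1),φ(9)) = (4,5) ∈ E(G2) ✓
  (1,10) → (φ(1),φ(10)) = (5,7) ∈ E(G2) ✓
  (2,3) → (φ(2),φ(3)) = (2,3) ∈ E(G2) ✓
  (2,4) → (φ(2),φ(4)) = (2,10) ∈ E(G2) ✓
  (2,6) → (φ(2),φ(6)) = (2,9) ∈ E(G2) ✓
  (2,8) → (φ(2),φ(8)) = (2,8) ∈ E(G2) ✓
  (2,9) → (φ(2),φ(9)) = (2,4) ∈ E(G2) ✓
  (2,10) → (φ(2),φ(10)) = (2,7) ∈ E(G2) ✓
  (3,4) → (φ(3),φ(4)) = (3,10) ∈ E(G2) ✓
  (3,6) → (φ(3),φ(6)) = (3,9) ∈ E(G2) ✓
  (3,8) → (φ(3),φ(8)) = (3,8) ∈ E(G2) ✓
  (3,9) → (φ(3),φ(9)) = (3,4) ∈ E(G2) ✓
  (4,5) → (φ(4),φ(5)) = (0,10) ∈ E(G2) ✓
  (5,7) → (φ(5),φ(7)) = (0,1) ∈ E(G2) ✓
  (5,8) → (φ(5),φ(8)) = (0,8) ∈ E(G2) ✓
  (5,9) → (φ(5),φ(9)) = (0,4) ∈ E(G2) ✓
  (5,10) → (φ(5),φ(10)) = (0,7) ∈ E(G2) ✓
  (6,7) → (φ(6),φ(7)) = (1,9) ∈ E(G2) ✓
  (6,8) → (φ(6),φ(8)) = (8,9) ∈ E(G2) ✓
  (7,8) → (φ(7),φ(8)) = (1,8) ∈ E(G2) ✓
  (7,9) → (φ(7),φ(9)) = (1,4) ∈ E(G2) ✓
  (7,10) → (φ(7),φ(10)) = (1,7) ∈ E(G2) ✓
  (9,10) → (φ(9),φ(10)) = (4,7) ∈ E(G2) ✓
All 31 edges of G1 map to edges of G2, and |E(G1)| = |E(G2)| = 31, so φ is a bijection on edges as well as vertices. Hence G1 ≅ G2.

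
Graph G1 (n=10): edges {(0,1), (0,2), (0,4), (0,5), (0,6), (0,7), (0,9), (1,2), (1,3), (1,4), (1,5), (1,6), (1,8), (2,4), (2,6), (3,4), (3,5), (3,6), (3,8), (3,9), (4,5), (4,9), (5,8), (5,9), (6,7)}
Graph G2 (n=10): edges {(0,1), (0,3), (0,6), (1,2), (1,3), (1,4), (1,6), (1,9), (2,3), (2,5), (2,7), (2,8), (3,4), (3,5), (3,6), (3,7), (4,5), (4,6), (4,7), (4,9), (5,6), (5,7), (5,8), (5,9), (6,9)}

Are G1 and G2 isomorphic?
Yes, isomorphic

The graphs are isomorphic.
One valid mapping φ: V(G1) → V(G2): 0→5, 1→3, 2→7, 3→1, 4→4, 5→6, 6→2, 7→8, 8→0, 9→9

Verify φ preserves adjacency — for each edge of G1, its image is an edge of G2:
  (0,1) → (φ(0),φ(1)) = (3,5) ∈ E(G2) ✓
  (0,2) → (φ(0),φ(2)) = (5,7) ∈ E(G2) ✓
  (0,4) → (φ(0),φ(4)) = (4,5) ∈ E(G2) ✓
  (0,5) → (φ(0),φ(5)) = (5,6) ∈ E(G2) ✓
  (0,6) → (φ(0),φ(6)) = (2,5) ∈ E(G2) ✓
  (0,7) → (φ(0),φ(7)) = (5,8) ∈ E(G2) ✓
  (0,9) → (φ(0),φ(9)) = (5,9) ∈ E(G2) ✓
  (1,2) → (φ(1),φ(2)) = (3,7) ∈ E(G2) ✓
  (1,3) → (φ(1),φ(3)) = (1,3) ∈ E(G2) ✓
  (1,4) → (φ(1),φ(4)) = (3,4) ∈ E(G2) ✓
  (1,5) → (φ(1),φ(5)) = (3,6) ∈ E(G2) ✓
  (1,6) → (φ(1),φ(6)) = (2,3) ∈ E(G2) ✓
  (1,8) → (φ(1),φ(8)) = (0,3) ∈ E(G2) ✓
  (2,4) → (φ(2),φ(4)) = (4,7) ∈ E(G2) ✓
  (2,6) → (φ(2),φ(6)) = (2,7) ∈ E(G2) ✓
  (3,4) → (φ(3),φ(4)) = (1,4) ∈ E(G2) ✓
  (3,5) → (φ(3),φ(5)) = (1,6) ∈ E(G2) ✓
  (3,6) → (φ(3),φ(6)) = (1,2) ∈ E(G2) ✓
  (3,8) → (φ(3),φ(8)) = (0,1) ∈ E(G2) ✓
  (3,9) → (φ(3),φ(9)) = (1,9) ∈ E(G2) ✓
  (4,5) → (φ(4),φ(5)) = (4,6) ∈ E(G2) ✓
  (4,9) → (φ(4),φ(9)) = (4,9) ∈ E(G2) ✓
  (5,8) → (φ(5),φ(8)) = (0,6) ∈ E(G2) ✓
  (5,9) → (φ(5),φ(9)) = (6,9) ∈ E(G2) ✓
  (6,7) → (φ(6),φ(7)) = (2,8) ∈ E(G2) ✓
All 25 edges of G1 map to edges of G2, and |E(G1)| = |E(G2)| = 25, so φ is a bijection on edges as well as vertices. Hence G1 ≅ G2.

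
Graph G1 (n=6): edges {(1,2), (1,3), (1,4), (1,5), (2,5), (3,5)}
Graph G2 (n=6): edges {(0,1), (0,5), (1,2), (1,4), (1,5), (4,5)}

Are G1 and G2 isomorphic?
Yes, isomorphic

The graphs are isomorphic.
One valid mapping φ: V(G1) → V(G2): 0→3, 1→1, 2→0, 3→4, 4→2, 5→5

Verify φ preserves adjacency — for each edge of G1, its image is an edge of G2:
  (1,2) → (φ(1),φ(2)) = (0,1) ∈ E(G2) ✓
  (1,3) → (φ(1),φ(3)) = (1,4) ∈ E(G2) ✓
  (1,4) → (φ(1),φ(4)) = (1,2) ∈ E(G2) ✓
  (1,5) → (φ(1),φ(5)) = (1,5) ∈ E(G2) ✓
  (2,5) → (φ(2),φ(5)) = (0,5) ∈ E(G2) ✓
  (3,5) → (φ(3),φ(5)) = (4,5) ∈ E(G2) ✓
All 6 edges of G1 map to edges of G2, and |E(G1)| = |E(G2)| = 6, so φ is a bijection on edges as well as vertices. Hence G1 ≅ G2.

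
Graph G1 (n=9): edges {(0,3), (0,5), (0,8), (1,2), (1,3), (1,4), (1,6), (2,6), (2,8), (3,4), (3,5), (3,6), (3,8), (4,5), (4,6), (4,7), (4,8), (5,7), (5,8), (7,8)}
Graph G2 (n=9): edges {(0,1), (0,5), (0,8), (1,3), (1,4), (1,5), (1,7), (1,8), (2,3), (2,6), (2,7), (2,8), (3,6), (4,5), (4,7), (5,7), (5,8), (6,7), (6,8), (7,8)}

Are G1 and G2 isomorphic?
Yes, isomorphic

The graphs are isomorphic.
One valid mapping φ: V(G1) → V(G2): 0→4, 1→6, 2→3, 3→7, 4→8, 5→5, 6→2, 7→0, 8→1

Verify φ preserves adjacency — for each edge of G1, its image is an edge of G2:
  (0,3) → (φ(0),φ(3)) = (4,7) ∈ E(G2) ✓
  (0,5) → (φ(0),φ(5)) = (4,5) ∈ E(G2) ✓
  (0,8) → (φ(0),φ(8)) = (1,4) ∈ E(G2) ✓
  (1,2) → (φ(1),φ(2)) = (3,6) ∈ E(G2) ✓
  (1,3) → (φ(1),φ(3)) = (6,7) ∈ E(G2) ✓
  (1,4) → (φ(1),φ(4)) = (6,8) ∈ E(G2) ✓
  (1,6) → (φ(1),φ(6)) = (2,6) ∈ E(G2) ✓
  (2,6) → (φ(2),φ(6)) = (2,3) ∈ E(G2) ✓
  (2,8) → (φ(2),φ(8)) = (1,3) ∈ E(G2) ✓
  (3,4) → (φ(3),φ(4)) = (7,8) ∈ E(G2) ✓
  (3,5) → (φ(3),φ(5)) = (5,7) ∈ E(G2) ✓
  (3,6) → (φ(3),φ(6)) = (2,7) ∈ E(G2) ✓
  (3,8) → (φ(3),φ(8)) = (1,7) ∈ E(G2) ✓
  (4,5) → (φ(4),φ(5)) = (5,8) ∈ E(G2) ✓
  (4,6) → (φ(4),φ(6)) = (2,8) ∈ E(G2) ✓
  (4,7) → (φ(4),φ(7)) = (0,8) ∈ E(G2) ✓
  (4,8) → (φ(4),φ(8)) = (1,8) ∈ E(G2) ✓
  (5,7) → (φ(5),φ(7)) = (0,5) ∈ E(G2) ✓
  (5,8) → (φ(5),φ(8)) = (1,5) ∈ E(G2) ✓
  (7,8) → (φ(7),φ(8)) = (0,1) ∈ E(G2) ✓
All 20 edges of G1 map to edges of G2, and |E(G1)| = |E(G2)| = 20, so φ is a bijection on edges as well as vertices. Hence G1 ≅ G2.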